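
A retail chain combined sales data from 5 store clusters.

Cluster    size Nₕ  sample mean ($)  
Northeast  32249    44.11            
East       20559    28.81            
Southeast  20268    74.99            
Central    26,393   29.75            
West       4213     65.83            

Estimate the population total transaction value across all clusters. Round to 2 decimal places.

4597239.04

Northeast: 32249·44.11 = 1422503.39
East: 20559·28.81 = 592304.79
Southeast: 20268·74.99 = 1519897.32
Central: 26393·29.75 = 785191.75
West: 4213·65.83 = 277341.79
τ̂ = Σ Nₕx̄ₕ = 4597239.04.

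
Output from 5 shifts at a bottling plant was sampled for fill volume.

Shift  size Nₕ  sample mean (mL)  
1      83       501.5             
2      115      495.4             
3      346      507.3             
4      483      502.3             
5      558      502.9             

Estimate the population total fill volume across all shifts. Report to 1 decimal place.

797350.4

Population total = Σ Nₕ·x̄ₕ (each stratum's size times its mean).
83·501.5 + 115·495.4 + 346·507.3 + 483·502.3 + 558·502.9 = 41624.5 + 56971 + 175525.8 + 242610.9 + 280618.2 = 797350.4.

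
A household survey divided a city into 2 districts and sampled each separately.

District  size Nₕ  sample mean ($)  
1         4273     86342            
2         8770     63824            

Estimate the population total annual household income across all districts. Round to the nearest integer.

1: 4273·86342 = 368939366
2: 8770·63824 = 559736480
τ̂ = Σ Nₕx̄ₕ = 928675846.

928675846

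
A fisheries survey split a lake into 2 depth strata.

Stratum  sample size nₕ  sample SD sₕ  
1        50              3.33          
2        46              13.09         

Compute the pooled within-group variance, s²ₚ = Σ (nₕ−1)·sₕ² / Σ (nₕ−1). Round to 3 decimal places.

Degrees of freedom: 49 + 45 = 94.
Σ(nₕ−1)sₕ² = 49·11.0889 + 45·171.3481 = 8254.0206.
s²ₚ = 8254.0206 / 94 = 87.80873... → 87.809.

87.809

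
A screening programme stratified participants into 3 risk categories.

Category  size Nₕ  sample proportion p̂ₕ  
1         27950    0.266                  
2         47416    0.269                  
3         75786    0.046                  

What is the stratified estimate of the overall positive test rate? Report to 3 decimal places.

N = 27950 + 47416 + 75786 = 151152.
Overall proportion = Σ (Nₕ/N)·p̂ₕ.
Σ Nₕp̂ₕ = 7434.7 + 12754.904 + 3486.156 = 23675.76.
23675.76 / 151152 = 0.15664... → 0.157.

0.157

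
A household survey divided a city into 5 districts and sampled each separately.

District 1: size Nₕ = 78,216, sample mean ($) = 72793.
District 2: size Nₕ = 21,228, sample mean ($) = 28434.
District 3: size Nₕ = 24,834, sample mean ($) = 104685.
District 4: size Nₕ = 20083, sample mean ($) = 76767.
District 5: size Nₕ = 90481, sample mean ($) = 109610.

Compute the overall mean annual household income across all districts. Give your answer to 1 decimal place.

N = 234842; weights Wₕ = Nₕ/N = (0.3331, 0.0904, 0.1057, 0.0855, 0.3853).
x̄_st = Σ Wₕ·x̄ₕ = 0.3331·72793 + 0.0904·28434 + 0.1057·104685 + 0.0855·76767 + 0.3853·109610 ≈ 86680.643...
→ 86680.6.

86680.6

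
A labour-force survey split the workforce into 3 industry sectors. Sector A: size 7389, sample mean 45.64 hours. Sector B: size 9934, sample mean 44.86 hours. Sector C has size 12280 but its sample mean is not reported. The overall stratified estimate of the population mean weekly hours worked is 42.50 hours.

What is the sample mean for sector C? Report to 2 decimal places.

38.70

Σ Nₕx̄ₕ = N·μ, so 12280·x̄_C = 29603·42.50 − (7389·45.64 + 9934·44.86).
= 1258127.5 − 782873.2 = 475254.3.
x̄_C = 475254.3 / 12280 = 38.7015... → 38.70.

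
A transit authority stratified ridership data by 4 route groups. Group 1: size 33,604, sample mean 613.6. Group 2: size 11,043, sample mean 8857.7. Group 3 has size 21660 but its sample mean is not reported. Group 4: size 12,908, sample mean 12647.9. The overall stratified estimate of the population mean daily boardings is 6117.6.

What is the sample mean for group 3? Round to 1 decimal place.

9368.0

Σ Nₕx̄ₕ = N·μ, so 21660·x̄_3 = 79215·6117.6 − (33604·613.6 + 11043·8857.7 + 12908·12647.9).
= 484605684 − 281694088.7 = 202911595.3.
x̄_3 = 202911595.3 / 21660 = 9368.033... → 9368.0.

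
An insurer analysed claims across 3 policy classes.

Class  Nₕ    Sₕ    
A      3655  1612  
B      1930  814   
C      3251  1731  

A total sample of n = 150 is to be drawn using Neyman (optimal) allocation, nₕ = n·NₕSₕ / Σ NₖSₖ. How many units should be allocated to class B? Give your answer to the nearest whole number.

A: NₕSₕ = 3655·1612 = 5891860
B: NₕSₕ = 1930·814 = 1571020
C: NₕSₕ = 3251·1731 = 5627481
Σ NₕSₕ = 13090361.
n_B = 150·1571020/13090361 = 18.002... → 18.

18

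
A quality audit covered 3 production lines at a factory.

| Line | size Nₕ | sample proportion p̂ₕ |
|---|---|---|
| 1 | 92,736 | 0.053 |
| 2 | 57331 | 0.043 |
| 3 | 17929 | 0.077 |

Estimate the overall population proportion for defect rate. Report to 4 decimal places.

0.0521

Wₕ = Nₕ/N with N = 167996: 0.5520, 0.3413, 0.1067.
p̂_st = 0.5520·0.053 + 0.3413·0.043 + 0.1067·0.077 ≈ 0.052149... → 0.0521.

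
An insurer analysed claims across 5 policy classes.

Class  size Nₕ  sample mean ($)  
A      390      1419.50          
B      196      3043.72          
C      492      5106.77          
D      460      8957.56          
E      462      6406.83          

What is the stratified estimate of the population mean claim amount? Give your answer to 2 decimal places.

N = 390 + 196 + 492 + 460 + 462 = 2000.
Weight each subgroup mean by Nₕ/N and sum.
Σ Nₕx̄ₕ = 390·1419.50 + 196·3043.72 + 492·5106.77 + 460·8957.56 + 462·6406.83 = 553605 + 596569.12 + 2512530.84 + 4120477.6 + 2959955.46 = 10743138.02.
Divide by N: 10743138.02 / 2000 = 5371.5690... → 5371.57.

5371.57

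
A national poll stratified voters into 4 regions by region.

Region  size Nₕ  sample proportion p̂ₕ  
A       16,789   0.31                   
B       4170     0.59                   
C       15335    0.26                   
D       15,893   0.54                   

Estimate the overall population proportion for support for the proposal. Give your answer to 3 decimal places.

Wₕ = Nₕ/N with N = 52187: 0.3217, 0.0799, 0.2938, 0.3045.
p̂_st = 0.3217·0.31 + 0.0799·0.59 + 0.2938·0.26 + 0.3045·0.54 ≈ 0.38773... → 0.388.

0.388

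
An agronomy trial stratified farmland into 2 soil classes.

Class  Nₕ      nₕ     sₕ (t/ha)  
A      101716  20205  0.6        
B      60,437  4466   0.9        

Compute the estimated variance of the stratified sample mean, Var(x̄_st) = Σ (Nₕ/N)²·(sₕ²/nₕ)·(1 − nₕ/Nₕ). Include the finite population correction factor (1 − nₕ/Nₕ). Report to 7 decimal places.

N = 162153. Term for each stratum: Wₕ²sₕ²/nₕ·(1−nₕ/Nₕ).
Var(x̄_st) = 0.0000056182 + 0.0000233336 = 0.0000289519 → 0.0000290.

0.0000290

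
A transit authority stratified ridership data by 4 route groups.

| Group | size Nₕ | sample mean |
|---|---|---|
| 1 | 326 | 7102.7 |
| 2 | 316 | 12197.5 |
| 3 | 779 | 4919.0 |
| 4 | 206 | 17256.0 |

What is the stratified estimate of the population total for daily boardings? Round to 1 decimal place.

1: 326·7102.7 = 2315480.2
2: 316·12197.5 = 3854410
3: 779·4919.0 = 3831901
4: 206·17256.0 = 3554736
τ̂ = Σ Nₕx̄ₕ = 13556527.2.

13556527.2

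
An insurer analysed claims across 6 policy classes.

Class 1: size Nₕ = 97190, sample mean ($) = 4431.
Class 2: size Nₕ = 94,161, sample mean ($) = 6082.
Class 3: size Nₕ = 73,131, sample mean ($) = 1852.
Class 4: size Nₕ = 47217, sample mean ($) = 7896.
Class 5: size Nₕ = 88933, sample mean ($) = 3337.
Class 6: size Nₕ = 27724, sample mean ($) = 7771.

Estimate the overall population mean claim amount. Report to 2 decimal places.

N = 428356; weights Wₕ = Nₕ/N = (0.2269, 0.2198, 0.1707, 0.1102, 0.2076, 0.0647).
x̄_st = Σ Wₕ·x̄ₕ = 0.2269·4431 + 0.2198·6082 + 0.1707·1852 + 0.1102·7896 + 0.2076·3337 + 0.0647·7771 ≈ 4724.6047...
→ 4724.60.

4724.60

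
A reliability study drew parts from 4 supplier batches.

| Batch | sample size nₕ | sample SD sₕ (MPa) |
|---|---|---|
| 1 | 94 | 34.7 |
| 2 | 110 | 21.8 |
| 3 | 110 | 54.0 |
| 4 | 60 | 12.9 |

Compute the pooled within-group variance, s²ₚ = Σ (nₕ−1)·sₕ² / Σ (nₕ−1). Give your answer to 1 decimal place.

1328.2

Degrees of freedom: 93 + 109 + 109 + 59 = 370.
Σ(nₕ−1)sₕ² = 93·1204.09 + 109·475.24 + 109·2916 + 59·166.41 = 491443.72.
s²ₚ = 491443.72 / 370 = 1328.226... → 1328.2.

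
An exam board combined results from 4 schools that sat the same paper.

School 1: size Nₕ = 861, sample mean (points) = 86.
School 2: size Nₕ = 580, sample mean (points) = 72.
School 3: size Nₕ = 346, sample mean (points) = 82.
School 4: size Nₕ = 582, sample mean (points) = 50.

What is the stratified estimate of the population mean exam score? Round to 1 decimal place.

73.1

N = 2369; weights Wₕ = Nₕ/N = (0.3634, 0.2448, 0.1461, 0.2457).
x̄_st = Σ Wₕ·x̄ₕ = 0.3634·86 + 0.2448·72 + 0.1461·82 + 0.2457·50 ≈ 73.144...
→ 73.1.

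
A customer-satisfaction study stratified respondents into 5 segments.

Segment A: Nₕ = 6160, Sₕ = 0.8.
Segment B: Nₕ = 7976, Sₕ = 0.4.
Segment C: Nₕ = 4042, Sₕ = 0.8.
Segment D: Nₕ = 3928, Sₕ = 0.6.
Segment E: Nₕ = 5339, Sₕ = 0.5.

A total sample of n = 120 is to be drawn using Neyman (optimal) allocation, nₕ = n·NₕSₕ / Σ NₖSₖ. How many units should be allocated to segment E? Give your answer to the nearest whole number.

20

A: NₕSₕ = 6160·0.8 = 4928
B: NₕSₕ = 7976·0.4 = 3190.4
C: NₕSₕ = 4042·0.8 = 3233.6
D: NₕSₕ = 3928·0.6 = 2356.8
E: NₕSₕ = 5339·0.5 = 2669.5
Σ NₕSₕ = 16378.3.
n_E = 120·2669.5/16378.3 = 19.559... → 20.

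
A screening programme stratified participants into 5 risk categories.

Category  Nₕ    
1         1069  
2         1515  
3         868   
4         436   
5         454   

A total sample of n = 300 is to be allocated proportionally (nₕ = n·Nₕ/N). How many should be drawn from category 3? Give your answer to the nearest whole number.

60

N = 1069 + 1515 + 868 + 436 + 454 = 4342.
n_3 = 300·868/4342 = 59.972... → 60.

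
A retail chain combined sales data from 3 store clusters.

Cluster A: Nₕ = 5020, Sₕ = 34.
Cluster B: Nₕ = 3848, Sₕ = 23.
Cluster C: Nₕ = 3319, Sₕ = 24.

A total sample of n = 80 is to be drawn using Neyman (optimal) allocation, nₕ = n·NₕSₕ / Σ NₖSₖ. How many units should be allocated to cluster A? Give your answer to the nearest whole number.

40

Σ NₕSₕ = 5020·34 + 3848·23 + 3319·24 = 338840.
Share for A: 170680/338840 = 0.50372.
n_A = 80 × 0.50372 = 40.297... → 40.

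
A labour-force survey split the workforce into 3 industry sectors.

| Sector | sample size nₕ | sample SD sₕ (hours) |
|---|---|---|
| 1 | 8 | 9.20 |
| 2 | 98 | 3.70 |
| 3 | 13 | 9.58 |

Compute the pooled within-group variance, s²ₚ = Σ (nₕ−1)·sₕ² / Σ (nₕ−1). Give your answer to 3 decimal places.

26.049

Degrees of freedom: 7 + 97 + 12 = 116.
Σ(nₕ−1)sₕ² = 7·84.64 + 97·13.69 + 12·91.7764 = 3021.7268.
s²ₚ = 3021.7268 / 116 = 26.04937... → 26.049.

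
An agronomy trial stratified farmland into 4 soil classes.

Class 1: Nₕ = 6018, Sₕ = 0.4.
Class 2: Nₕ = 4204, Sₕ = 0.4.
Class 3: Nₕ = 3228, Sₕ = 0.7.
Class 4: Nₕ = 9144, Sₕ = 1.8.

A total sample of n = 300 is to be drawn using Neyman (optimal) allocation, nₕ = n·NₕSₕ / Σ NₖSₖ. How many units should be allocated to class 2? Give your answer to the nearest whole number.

22

Σ NₕSₕ = 6018·0.4 + 4204·0.4 + 3228·0.7 + 9144·1.8 = 22807.6.
Share for 2: 1681.6/22807.6 = 0.07373.
n_2 = 300 × 0.07373 = 22.119... → 22.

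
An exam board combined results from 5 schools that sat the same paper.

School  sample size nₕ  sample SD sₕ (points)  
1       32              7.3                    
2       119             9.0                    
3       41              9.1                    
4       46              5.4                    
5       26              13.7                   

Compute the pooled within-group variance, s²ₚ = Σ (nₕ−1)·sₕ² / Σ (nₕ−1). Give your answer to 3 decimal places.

79.254

Degrees of freedom: 31 + 118 + 40 + 45 + 25 = 259.
Σ(nₕ−1)sₕ² = 31·53.29 + 118·81 + 40·82.81 + 45·29.16 + 25·187.69 = 20526.84.
s²ₚ = 20526.84 / 259 = 79.25421... → 79.254.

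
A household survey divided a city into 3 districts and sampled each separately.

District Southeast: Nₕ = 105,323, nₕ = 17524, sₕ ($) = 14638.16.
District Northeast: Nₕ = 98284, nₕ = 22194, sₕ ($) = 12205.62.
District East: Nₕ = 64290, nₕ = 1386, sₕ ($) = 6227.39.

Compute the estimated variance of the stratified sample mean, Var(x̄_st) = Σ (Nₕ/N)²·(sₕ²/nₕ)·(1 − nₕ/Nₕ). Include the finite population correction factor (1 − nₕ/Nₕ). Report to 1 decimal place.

N = 267897; Wₕ = Nₕ/N.
district Southeast: (105323/267897)²·14638.16²/17524·(1 − 17524/105323) = 1575.4943
district Northeast: (98284/267897)²·12205.62²/22194·(1 − 22194/98284) = 699.4534
district East: (64290/267897)²·6227.39²/1386·(1 − 1386/64290) = 1576.6485
Sum = 3851.5962 → 3851.6.

3851.6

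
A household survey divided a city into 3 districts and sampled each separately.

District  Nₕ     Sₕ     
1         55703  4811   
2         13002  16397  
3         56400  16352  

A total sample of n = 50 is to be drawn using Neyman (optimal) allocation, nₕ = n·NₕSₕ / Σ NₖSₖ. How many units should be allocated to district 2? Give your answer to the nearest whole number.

8

Σ NₕSₕ = 55703·4811 + 13002·16397 + 56400·16352 = 1403433727.
Share for 2: 213193794/1403433727 = 0.15191.
n_2 = 50 × 0.15191 = 7.595... → 8.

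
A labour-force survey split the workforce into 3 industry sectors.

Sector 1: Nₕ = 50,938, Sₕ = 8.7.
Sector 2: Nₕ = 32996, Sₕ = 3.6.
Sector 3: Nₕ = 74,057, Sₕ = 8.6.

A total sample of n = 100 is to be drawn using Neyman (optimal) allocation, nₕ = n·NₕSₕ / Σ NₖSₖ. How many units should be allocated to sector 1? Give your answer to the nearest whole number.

37

1: NₕSₕ = 50938·8.7 = 443160.6
2: NₕSₕ = 32996·3.6 = 118785.6
3: NₕSₕ = 74057·8.6 = 636890.2
Σ NₕSₕ = 1198836.4.
n_1 = 100·443160.6/1198836.4 = 36.966... → 37.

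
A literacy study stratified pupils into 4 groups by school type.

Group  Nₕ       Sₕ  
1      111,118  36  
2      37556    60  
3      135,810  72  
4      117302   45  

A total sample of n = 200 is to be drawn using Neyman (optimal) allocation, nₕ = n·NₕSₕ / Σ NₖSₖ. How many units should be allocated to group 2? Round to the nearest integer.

1: NₕSₕ = 111118·36 = 4000248
2: NₕSₕ = 37556·60 = 2253360
3: NₕSₕ = 135810·72 = 9778320
4: NₕSₕ = 117302·45 = 5278590
Σ NₕSₕ = 21310518.
n_2 = 200·2253360/21310518 = 21.148... → 21.

21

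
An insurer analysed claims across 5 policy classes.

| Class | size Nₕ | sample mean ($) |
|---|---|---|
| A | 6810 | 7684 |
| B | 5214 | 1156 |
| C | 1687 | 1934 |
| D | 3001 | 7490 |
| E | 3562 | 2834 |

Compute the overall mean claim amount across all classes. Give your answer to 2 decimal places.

4645.87

N = 6810 + 5214 + 1687 + 3001 + 3562 = 20274.
The stratified mean weights each stratum mean by its population share Nₕ/N.
Σ Nₕx̄ₕ = 6810·7684 + 5214·1156 + 1687·1934 + 3001·7490 + 3562·2834 = 52328040 + 6027384 + 3262658 + 22477490 + 10094708 = 94190280.
Divide by N: 94190280 / 20274 = 4645.8656... → 4645.87.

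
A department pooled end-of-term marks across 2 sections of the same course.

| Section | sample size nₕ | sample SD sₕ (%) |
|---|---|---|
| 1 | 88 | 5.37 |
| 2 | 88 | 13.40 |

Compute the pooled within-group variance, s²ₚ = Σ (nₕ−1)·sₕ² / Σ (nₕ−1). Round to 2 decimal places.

104.20

Degrees of freedom: 87 + 87 = 174.
Σ(nₕ−1)sₕ² = 87·28.8369 + 87·179.56 = 18130.5303.
s²ₚ = 18130.5303 / 174 = 104.1985... → 104.20.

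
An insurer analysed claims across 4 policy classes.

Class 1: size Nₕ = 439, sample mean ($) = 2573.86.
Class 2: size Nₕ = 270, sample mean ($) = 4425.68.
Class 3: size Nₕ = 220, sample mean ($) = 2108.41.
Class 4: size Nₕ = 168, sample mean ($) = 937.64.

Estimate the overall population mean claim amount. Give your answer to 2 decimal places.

2685.72

N = 439 + 270 + 220 + 168 = 1097.
Overall mean = Σ (Nₕ/N)·x̄ₕ — weight by population share, not a simple average.
Σ Nₕx̄ₕ = 439·2573.86 + 270·4425.68 + 220·2108.41 + 168·937.64 = 1129924.54 + 1194933.6 + 463850.2 + 157523.52 = 2946231.86.
Divide by N: 2946231.86 / 1097 = 2685.7173... → 2685.72.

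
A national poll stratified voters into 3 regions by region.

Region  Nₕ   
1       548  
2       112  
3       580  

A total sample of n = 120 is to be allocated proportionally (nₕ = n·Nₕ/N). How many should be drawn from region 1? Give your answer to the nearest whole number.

Share of region 1 = 548/1240 = 0.44194.
Allocate 120 × 0.44194 = 53.032... → 53.

53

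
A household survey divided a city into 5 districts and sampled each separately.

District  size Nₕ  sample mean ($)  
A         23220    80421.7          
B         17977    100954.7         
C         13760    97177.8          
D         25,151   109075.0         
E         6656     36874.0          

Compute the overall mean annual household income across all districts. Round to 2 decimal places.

92298.65

N = 86764; weights Wₕ = Nₕ/N = (0.2676, 0.2072, 0.1586, 0.2899, 0.0767).
x̄_st = Σ Wₕ·x̄ₕ = 0.2676·80421.7 + 0.2072·100954.7 + 0.1586·97177.8 + 0.2899·109075.0 + 0.0767·36874.0 ≈ 92298.6459...
→ 92298.65.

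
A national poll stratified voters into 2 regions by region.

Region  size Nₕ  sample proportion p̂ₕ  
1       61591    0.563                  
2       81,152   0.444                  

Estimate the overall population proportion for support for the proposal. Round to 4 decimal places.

0.4953

N = 61591 + 81152 = 142743.
Overall proportion = Σ (Nₕ/N)·p̂ₕ.
Σ Nₕp̂ₕ = 34675.733 + 36031.488 = 70707.221.
70707.221 / 142743 = 0.495346... → 0.4953.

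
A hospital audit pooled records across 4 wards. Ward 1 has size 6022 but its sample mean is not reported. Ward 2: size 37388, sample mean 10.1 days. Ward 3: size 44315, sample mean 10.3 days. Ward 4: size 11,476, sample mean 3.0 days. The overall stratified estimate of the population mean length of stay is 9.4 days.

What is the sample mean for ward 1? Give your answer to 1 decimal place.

N = 6022 + 37388 + 44315 + 11476 = 99201.
Overall total = μ·N = 9.4·99201 = 932489.4.
Subtract the known strata: 37388·10.1 + 44315·10.3 + 11476·3.0 = 868491.3.
Remaining total for ward 1: 932489.4 − 868491.3 = 63998.1.
Divide by its size: 63998.1 / 6022 = 10.627... → 10.6.

10.6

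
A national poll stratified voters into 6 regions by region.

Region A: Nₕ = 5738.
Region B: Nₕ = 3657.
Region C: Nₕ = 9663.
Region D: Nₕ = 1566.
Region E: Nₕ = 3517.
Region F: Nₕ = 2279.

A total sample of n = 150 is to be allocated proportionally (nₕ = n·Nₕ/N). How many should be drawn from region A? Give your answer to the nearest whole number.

33

Share of region A = 5738/26420 = 0.21718.
Allocate 150 × 0.21718 = 32.578... → 33.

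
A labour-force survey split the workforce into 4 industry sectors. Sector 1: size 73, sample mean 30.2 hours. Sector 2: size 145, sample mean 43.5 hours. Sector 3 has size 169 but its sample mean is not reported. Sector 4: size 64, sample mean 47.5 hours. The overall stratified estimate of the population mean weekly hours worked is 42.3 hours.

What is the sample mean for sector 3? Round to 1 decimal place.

44.5

Σ Nₕx̄ₕ = N·μ, so 169·x̄_3 = 451·42.3 − (73·30.2 + 145·43.5 + 64·47.5).
= 19077.3 − 11552.1 = 7525.2.
x̄_3 = 7525.2 / 169 = 44.528... → 44.5.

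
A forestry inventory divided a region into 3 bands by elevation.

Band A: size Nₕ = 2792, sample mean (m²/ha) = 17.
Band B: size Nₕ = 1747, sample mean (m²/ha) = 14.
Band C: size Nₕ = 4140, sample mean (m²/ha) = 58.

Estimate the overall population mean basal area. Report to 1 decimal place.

36.0

N = 2792 + 1747 + 4140 = 8679.
The stratified mean weights each stratum mean by its population share Nₕ/N.
Σ Nₕx̄ₕ = 2792·17 + 1747·14 + 4140·58 = 47464 + 24458 + 240120 = 312042.
Divide by N: 312042 / 8679 = 35.954... → 36.0.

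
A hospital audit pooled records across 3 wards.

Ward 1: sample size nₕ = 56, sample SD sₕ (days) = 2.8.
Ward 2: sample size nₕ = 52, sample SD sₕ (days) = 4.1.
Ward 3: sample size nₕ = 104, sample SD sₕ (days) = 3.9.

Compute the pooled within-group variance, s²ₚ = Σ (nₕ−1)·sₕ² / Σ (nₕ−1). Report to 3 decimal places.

13.661

1: (56−1)·2.8² = 55·7.84 = 431.2
2: (52−1)·4.1² = 51·16.81 = 857.31
3: (104−1)·3.9² = 103·15.21 = 1566.63
Numerator = 2855.14; denominator = Σ(nₕ−1) = 209.
s²ₚ = 2855.14/209 = 13.66096... → 13.661.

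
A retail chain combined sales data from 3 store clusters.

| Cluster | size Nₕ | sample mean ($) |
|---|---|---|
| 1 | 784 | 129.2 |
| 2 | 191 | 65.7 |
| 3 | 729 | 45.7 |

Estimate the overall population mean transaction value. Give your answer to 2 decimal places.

86.36

N = 1704; weights Wₕ = Nₕ/N = (0.4601, 0.1121, 0.4278).
x̄_st = Σ Wₕ·x̄ₕ = 0.4601·129.2 + 0.1121·65.7 + 0.4278·45.7 ≈ 86.3596...
→ 86.36.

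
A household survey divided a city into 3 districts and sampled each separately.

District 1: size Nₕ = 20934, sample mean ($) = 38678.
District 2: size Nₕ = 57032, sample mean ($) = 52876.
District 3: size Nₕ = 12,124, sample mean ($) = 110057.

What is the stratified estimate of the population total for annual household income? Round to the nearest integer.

Population total = Σ Nₕ·x̄ₕ (each stratum's size times its mean).
20934·38678 + 57032·52876 + 12124·110057 = 809685252 + 3015624032 + 1334331068 = 5159640352.

5159640352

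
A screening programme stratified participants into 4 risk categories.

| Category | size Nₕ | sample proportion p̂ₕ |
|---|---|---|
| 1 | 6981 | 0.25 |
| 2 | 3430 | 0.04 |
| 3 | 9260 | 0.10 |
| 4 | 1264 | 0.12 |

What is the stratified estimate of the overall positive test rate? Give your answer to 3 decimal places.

0.141

Wₕ = Nₕ/N with N = 20935: 0.3335, 0.1638, 0.4423, 0.0604.
p̂_st = 0.3335·0.25 + 0.1638·0.04 + 0.4423·0.10 + 0.0604·0.12 ≈ 0.14140... → 0.141.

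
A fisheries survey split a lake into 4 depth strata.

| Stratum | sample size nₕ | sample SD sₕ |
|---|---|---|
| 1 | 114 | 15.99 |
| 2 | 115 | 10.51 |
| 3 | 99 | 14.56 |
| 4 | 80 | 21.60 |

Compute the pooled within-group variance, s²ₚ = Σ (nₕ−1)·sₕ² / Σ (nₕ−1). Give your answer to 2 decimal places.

245.34

Degrees of freedom: 113 + 114 + 98 + 79 = 404.
Σ(nₕ−1)sₕ² = 113·255.6801 + 114·110.4601 + 98·211.9936 + 79·466.56 = 99117.9155.
s²ₚ = 99117.9155 / 404 = 245.3414... → 245.34.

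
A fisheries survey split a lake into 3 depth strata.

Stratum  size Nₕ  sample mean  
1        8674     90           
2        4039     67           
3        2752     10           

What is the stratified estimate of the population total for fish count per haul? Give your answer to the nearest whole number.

1078793

1: 8674·90 = 780660
2: 4039·67 = 270613
3: 2752·10 = 27520
τ̂ = Σ Nₕx̄ₕ = 1078793.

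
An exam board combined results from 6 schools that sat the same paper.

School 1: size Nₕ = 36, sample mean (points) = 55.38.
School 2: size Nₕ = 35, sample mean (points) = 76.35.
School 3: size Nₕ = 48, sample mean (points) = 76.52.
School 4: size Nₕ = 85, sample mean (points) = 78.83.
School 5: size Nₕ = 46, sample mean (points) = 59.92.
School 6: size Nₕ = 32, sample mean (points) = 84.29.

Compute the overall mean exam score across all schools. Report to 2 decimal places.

x̄_st = (Σ Nₕx̄ₕ) / (Σ Nₕ) = (36·55.38 + 35·76.35 + 48·76.52 + 85·78.83 + 46·59.92 + 32·84.29) / 282
= 20493.04 / 282 = 72.6704... → 72.67.

72.67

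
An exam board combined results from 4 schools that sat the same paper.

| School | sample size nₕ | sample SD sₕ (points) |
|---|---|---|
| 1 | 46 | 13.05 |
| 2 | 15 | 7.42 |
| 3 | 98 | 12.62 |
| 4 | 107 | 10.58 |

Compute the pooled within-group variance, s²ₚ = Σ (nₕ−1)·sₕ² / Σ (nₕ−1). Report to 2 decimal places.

136.44

1: (46−1)·13.05² = 45·170.3025 = 7663.6125
2: (15−1)·7.42² = 14·55.0564 = 770.7896
3: (98−1)·12.62² = 97·159.2644 = 15448.6468
4: (107−1)·10.58² = 106·111.9364 = 11865.2584
Numerator = 35748.3073; denominator = Σ(nₕ−1) = 262.
s²ₚ = 35748.3073/262 = 136.4439... → 136.44.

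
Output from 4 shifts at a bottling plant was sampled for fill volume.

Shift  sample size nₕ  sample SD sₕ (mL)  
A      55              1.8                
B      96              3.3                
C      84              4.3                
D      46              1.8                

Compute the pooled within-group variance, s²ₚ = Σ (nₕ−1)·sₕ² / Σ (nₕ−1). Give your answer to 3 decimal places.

A: (55−1)·1.8² = 54·3.24 = 174.96
B: (96−1)·3.3² = 95·10.89 = 1034.55
C: (84−1)·4.3² = 83·18.49 = 1534.67
D: (46−1)·1.8² = 45·3.24 = 145.8
Numerator = 2889.98; denominator = Σ(nₕ−1) = 277.
s²ₚ = 2889.98/277 = 10.43314... → 10.433.

10.433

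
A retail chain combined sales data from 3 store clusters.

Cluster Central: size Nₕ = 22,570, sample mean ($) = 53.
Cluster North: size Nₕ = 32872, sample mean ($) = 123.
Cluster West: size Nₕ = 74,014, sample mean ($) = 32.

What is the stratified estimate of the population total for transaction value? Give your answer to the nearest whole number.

7607914

Population total = Σ Nₕ·x̄ₕ (each stratum's size times its mean).
22570·53 + 32872·123 + 74014·32 = 1196210 + 4043256 + 2368448 = 7607914.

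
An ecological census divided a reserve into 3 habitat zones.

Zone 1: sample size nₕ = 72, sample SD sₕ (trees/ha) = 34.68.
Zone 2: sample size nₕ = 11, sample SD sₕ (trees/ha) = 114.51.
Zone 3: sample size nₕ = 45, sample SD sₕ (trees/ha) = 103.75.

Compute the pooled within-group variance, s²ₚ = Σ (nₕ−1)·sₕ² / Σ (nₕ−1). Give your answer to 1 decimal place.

5521.1

Degrees of freedom: 71 + 10 + 44 = 125.
Σ(nₕ−1)sₕ² = 71·1202.7024 + 10·13112.5401 + 44·10764.0625 = 690136.0214.
s²ₚ = 690136.0214 / 125 = 5521.088... → 5521.1.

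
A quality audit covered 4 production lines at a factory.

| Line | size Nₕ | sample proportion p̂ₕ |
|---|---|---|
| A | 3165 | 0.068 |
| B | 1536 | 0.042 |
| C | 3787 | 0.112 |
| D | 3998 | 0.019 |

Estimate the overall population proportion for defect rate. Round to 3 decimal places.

0.062

Wₕ = Nₕ/N with N = 12486: 0.2535, 0.1230, 0.3033, 0.3202.
p̂_st = 0.2535·0.068 + 0.1230·0.042 + 0.3033·0.112 + 0.3202·0.019 ≈ 0.06246... → 0.062.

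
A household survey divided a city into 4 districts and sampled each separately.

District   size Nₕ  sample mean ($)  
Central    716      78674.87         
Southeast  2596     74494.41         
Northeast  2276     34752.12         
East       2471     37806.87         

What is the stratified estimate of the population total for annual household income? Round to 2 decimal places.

Central: 716·78674.87 = 56331206.92
Southeast: 2596·74494.41 = 193387488.36
Northeast: 2276·34752.12 = 79095825.12
East: 2471·37806.87 = 93420775.77
τ̂ = Σ Nₕx̄ₕ = 422235296.17.

422235296.17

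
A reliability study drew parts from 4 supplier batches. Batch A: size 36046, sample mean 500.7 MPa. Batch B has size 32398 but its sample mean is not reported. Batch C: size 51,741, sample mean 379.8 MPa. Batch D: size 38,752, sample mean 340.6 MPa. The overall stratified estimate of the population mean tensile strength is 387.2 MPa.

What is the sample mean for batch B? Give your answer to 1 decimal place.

Σ Nₕx̄ₕ = N·μ, so 32398·x̄_B = 158937·387.2 − (36046·500.7 + 51741·379.8 + 38752·340.6).
= 61540406.4 − 50898395.2 = 10642011.2.
x̄_B = 10642011.2 / 32398 = 328.477... → 328.5.

328.5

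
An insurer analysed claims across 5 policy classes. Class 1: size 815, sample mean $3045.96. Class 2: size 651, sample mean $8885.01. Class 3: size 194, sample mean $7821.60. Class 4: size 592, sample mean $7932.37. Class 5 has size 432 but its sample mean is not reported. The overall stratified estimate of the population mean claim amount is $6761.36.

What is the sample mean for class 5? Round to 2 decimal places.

Σ Nₕx̄ₕ = N·μ, so 432·x̄_5 = 2684·6761.36 − (815·3045.96 + 651·8885.01 + 194·7821.60 + 592·7932.37).
= 18147490.24 − 14479952.35 = 3667537.89.
x̄_5 = 3667537.89 / 432 = 8489.6710... → 8489.67.

8489.67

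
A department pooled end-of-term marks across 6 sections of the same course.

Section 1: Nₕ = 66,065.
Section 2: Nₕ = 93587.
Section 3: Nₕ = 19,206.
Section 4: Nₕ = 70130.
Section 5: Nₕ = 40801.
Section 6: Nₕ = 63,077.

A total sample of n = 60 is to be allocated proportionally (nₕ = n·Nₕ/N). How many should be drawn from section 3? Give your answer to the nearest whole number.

Share of section 3 = 19206/352866 = 0.05443.
Allocate 60 × 0.05443 = 3.266... → 3.

3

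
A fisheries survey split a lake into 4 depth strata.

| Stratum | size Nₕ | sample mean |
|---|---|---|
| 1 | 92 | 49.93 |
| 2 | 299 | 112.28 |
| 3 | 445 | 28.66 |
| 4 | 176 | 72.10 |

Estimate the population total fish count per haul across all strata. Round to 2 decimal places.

1: 92·49.93 = 4593.56
2: 299·112.28 = 33571.72
3: 445·28.66 = 12753.7
4: 176·72.10 = 12689.6
τ̂ = Σ Nₕx̄ₕ = 63608.58.

63608.58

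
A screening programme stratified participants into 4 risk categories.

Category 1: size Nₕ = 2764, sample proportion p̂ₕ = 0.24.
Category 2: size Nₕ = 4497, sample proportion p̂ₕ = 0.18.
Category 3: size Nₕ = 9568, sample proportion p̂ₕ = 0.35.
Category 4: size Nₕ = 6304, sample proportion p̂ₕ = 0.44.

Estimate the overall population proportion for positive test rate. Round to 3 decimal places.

N = 2764 + 4497 + 9568 + 6304 = 23133.
Overall proportion = Σ (Nₕ/N)·p̂ₕ.
Σ Nₕp̂ₕ = 663.36 + 809.46 + 3348.8 + 2773.76 = 7595.38.
7595.38 / 23133 = 0.32834... → 0.328.

0.328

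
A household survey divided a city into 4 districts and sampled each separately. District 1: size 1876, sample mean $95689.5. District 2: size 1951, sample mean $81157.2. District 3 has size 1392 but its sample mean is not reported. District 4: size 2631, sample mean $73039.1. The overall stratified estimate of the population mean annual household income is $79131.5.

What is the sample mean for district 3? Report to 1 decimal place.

65492.2

Σ Nₕx̄ₕ = N·μ, so 1392·x̄_3 = 7850·79131.5 − (1876·95689.5 + 1951·81157.2 + 2631·73039.1).
= 621182275 − 530017071.3 = 91165203.7.
x̄_3 = 91165203.7 / 1392 = 65492.244... → 65492.2.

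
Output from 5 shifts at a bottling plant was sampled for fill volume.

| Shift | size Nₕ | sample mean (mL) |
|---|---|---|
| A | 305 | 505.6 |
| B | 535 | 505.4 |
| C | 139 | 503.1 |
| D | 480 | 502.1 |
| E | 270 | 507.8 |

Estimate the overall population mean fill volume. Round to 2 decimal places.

N = 1729; weights Wₕ = Nₕ/N = (0.1764, 0.3094, 0.0804, 0.2776, 0.1562).
x̄_st = Σ Wₕ·x̄ₕ = 0.1764·505.6 + 0.3094·505.4 + 0.0804·503.1 + 0.2776·502.1 + 0.1562·507.8 ≈ 504.7090...
→ 504.71.

504.71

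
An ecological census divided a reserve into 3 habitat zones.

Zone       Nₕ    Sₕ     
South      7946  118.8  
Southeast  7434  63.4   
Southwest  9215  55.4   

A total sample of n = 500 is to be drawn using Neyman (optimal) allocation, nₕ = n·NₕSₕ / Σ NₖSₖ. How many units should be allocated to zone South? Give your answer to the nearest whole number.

245

South: NₕSₕ = 7946·118.8 = 943984.8
Southeast: NₕSₕ = 7434·63.4 = 471315.6
Southwest: NₕSₕ = 9215·55.4 = 510511
Σ NₕSₕ = 1925811.4.
n_South = 500·943984.8/1925811.4 = 245.088... → 245.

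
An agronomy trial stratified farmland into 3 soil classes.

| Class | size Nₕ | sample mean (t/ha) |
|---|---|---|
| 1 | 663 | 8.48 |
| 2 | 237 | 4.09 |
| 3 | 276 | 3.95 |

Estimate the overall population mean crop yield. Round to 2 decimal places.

N = 663 + 237 + 276 = 1176.
The stratified mean weights each stratum mean by its population share Nₕ/N.
Σ Nₕx̄ₕ = 663·8.48 + 237·4.09 + 276·3.95 = 5622.24 + 969.33 + 1090.2 = 7681.77.
Divide by N: 7681.77 / 1176 = 6.5321... → 6.53.

6.53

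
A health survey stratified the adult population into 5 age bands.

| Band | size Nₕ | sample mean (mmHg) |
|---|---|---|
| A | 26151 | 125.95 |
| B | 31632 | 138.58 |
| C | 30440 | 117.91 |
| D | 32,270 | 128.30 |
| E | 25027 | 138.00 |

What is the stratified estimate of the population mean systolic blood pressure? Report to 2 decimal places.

N = 145520; weights Wₕ = Nₕ/N = (0.1797, 0.2174, 0.2092, 0.2218, 0.1720).
x̄_st = Σ Wₕ·x̄ₕ = 0.1797·125.95 + 0.2174·138.58 + 0.2092·117.91 + 0.2218·128.30 + 0.1720·138.00 ≈ 129.6071...
→ 129.61.

129.61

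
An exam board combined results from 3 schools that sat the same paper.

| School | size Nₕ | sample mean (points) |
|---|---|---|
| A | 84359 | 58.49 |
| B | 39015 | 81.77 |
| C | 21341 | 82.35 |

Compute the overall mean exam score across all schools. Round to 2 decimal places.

N = 84359 + 39015 + 21341 = 144715.
Weight each subgroup mean by Nₕ/N and sum.
Σ Nₕx̄ₕ = 84359·58.49 + 39015·81.77 + 21341·82.35 = 4934157.91 + 3190256.55 + 1757431.35 = 9881845.81.
Divide by N: 9881845.81 / 144715 = 68.2849... → 68.28.

68.28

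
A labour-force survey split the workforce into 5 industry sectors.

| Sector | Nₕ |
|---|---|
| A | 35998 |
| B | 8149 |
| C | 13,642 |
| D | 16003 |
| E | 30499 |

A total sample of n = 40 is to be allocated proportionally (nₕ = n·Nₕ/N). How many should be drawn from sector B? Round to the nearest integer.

3

N = 35998 + 8149 + 13642 + 16003 + 30499 = 104291.
n_B = 40·8149/104291 = 3.125... → 3.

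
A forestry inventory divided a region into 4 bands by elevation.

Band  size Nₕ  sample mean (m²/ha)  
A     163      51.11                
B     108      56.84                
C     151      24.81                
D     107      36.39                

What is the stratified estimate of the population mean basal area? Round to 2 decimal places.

41.80

N = 529; weights Wₕ = Nₕ/N = (0.3081, 0.2042, 0.2854, 0.2023).
x̄_st = Σ Wₕ·x̄ₕ = 0.3081·51.11 + 0.2042·56.84 + 0.2854·24.81 + 0.2023·36.39 ≈ 41.7953...
→ 41.80.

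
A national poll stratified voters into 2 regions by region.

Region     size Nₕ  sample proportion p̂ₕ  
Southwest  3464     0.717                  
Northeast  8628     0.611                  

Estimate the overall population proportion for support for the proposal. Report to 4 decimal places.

0.6414

N = 3464 + 8628 = 12092.
Overall proportion = Σ (Nₕ/N)·p̂ₕ.
Σ Nₕp̂ₕ = 2483.688 + 5271.708 = 7755.396.
7755.396 / 12092 = 0.641366... → 0.6414.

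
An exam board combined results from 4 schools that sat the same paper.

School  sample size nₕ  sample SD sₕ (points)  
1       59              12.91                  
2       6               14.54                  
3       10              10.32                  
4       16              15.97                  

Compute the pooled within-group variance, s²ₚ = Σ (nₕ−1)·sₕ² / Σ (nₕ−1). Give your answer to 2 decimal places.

178.25

1: (59−1)·12.91² = 58·166.6681 = 9666.7498
2: (6−1)·14.54² = 5·211.4116 = 1057.058
3: (10−1)·10.32² = 9·106.5024 = 958.5216
4: (16−1)·15.97² = 15·255.0409 = 3825.6135
Numerator = 15507.9429; denominator = Σ(nₕ−1) = 87.
s²ₚ = 15507.9429/87 = 178.2522... → 178.25.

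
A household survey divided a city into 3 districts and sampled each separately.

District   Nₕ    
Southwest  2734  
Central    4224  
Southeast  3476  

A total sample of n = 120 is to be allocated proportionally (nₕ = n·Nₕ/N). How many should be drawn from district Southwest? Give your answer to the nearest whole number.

31

N = 2734 + 4224 + 3476 = 10434.
n_Southwest = 120·2734/10434 = 31.443... → 31.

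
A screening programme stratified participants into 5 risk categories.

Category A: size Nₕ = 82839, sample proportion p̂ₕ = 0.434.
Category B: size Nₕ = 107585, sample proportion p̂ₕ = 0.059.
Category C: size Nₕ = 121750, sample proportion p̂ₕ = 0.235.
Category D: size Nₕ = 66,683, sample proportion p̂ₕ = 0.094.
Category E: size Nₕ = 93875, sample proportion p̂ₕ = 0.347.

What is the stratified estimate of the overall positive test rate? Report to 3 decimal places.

0.232

N = 82839 + 107585 + 121750 + 66683 + 93875 = 472732.
Overall proportion = Σ (Nₕ/N)·p̂ₕ.
Σ Nₕp̂ₕ = 35952.126 + 6347.515 + 28611.25 + 6268.202 + 32574.625 = 109753.718.
109753.718 / 472732 = 0.23217... → 0.232.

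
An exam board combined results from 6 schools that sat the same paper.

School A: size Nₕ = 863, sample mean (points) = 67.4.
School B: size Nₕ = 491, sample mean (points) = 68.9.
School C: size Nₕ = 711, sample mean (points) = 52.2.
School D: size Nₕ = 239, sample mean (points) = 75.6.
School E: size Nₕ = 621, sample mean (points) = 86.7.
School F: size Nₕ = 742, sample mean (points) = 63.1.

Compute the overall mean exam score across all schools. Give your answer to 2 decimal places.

N = 863 + 491 + 711 + 239 + 621 + 742 = 3667.
Overall mean = Σ (Nₕ/N)·x̄ₕ — weight by population share, not a simple average.
Σ Nₕx̄ₕ = 863·67.4 + 491·68.9 + 711·52.2 + 239·75.6 + 621·86.7 + 742·63.1 = 58166.2 + 33829.9 + 37114.2 + 18068.4 + 53840.7 + 46820.2 = 247839.6.
Divide by N: 247839.6 / 3667 = 67.5865... → 67.59.

67.59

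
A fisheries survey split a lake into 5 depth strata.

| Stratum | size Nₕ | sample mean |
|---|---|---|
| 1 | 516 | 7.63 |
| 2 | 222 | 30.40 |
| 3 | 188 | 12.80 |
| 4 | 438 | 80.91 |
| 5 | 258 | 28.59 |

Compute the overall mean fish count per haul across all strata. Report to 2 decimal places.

34.47

N = 516 + 222 + 188 + 438 + 258 = 1622.
Weight each subgroup mean by Nₕ/N and sum.
Σ Nₕx̄ₕ = 516·7.63 + 222·30.40 + 188·12.80 + 438·80.91 + 258·28.59 = 3937.08 + 6748.8 + 2406.4 + 35438.58 + 7376.22 = 55907.08.
Divide by N: 55907.08 / 1622 = 34.4680... → 34.47.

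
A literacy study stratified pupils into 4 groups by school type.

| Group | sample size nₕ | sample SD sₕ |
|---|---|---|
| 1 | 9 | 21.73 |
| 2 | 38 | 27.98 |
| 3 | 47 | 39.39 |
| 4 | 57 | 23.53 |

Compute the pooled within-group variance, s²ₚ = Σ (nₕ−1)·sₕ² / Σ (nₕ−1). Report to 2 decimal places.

Degrees of freedom: 8 + 37 + 46 + 56 = 147.
Σ(nₕ−1)sₕ² = 8·472.1929 + 37·782.8804 + 46·1551.5721 + 56·553.6609 = 135121.445.
s²ₚ = 135121.445 / 147 = 919.1935... → 919.19.

919.19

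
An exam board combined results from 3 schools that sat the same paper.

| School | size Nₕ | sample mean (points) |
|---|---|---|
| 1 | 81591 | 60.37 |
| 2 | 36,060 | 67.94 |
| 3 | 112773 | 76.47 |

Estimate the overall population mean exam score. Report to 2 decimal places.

69.43

x̄_st = (Σ Nₕx̄ₕ) / (Σ Nₕ) = (81591·60.37 + 36060·67.94 + 112773·76.47) / 230424
= 15999316.38 / 230424 = 69.4342... → 69.43.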